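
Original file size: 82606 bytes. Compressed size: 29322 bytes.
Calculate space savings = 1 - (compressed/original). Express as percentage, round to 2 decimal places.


ratio = compressed/original = 29322/82606 = 0.354962
savings = 1 - ratio = 1 - 0.354962 = 0.645038
as a percentage: 0.645038 * 100 = 64.5%

Space savings = 1 - 29322/82606 = 64.5%


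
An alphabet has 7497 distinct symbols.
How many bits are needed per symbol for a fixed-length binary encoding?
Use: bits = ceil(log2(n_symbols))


log2(7497) = 12.8721
Bracket: 2^12 = 4096 < 7497 <= 2^13 = 8192
So ceil(log2(7497)) = 13

bits = ceil(log2(7497)) = ceil(12.8721) = 13 bits


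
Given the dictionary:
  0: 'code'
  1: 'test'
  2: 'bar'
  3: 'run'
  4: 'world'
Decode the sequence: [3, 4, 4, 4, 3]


Look up each index in the dictionary:
  3 -> 'run'
  4 -> 'world'
  4 -> 'world'
  4 -> 'world'
  3 -> 'run'

Decoded: "run world world world run"


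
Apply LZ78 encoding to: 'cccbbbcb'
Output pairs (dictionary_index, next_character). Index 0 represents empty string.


LZ78 encoding steps:
Dictionary: {0: ''}
Step 1: w='' (idx 0), next='c' -> output (0, 'c'), add 'c' as idx 1
Step 2: w='c' (idx 1), next='c' -> output (1, 'c'), add 'cc' as idx 2
Step 3: w='' (idx 0), next='b' -> output (0, 'b'), add 'b' as idx 3
Step 4: w='b' (idx 3), next='b' -> output (3, 'b'), add 'bb' as idx 4
Step 5: w='c' (idx 1), next='b' -> output (1, 'b'), add 'cb' as idx 5


Encoded: [(0, 'c'), (1, 'c'), (0, 'b'), (3, 'b'), (1, 'b')]


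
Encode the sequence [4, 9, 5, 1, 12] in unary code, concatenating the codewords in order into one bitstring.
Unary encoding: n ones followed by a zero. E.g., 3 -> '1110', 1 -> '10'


Encode each number as n ones followed by a terminating 0:
  4 -> 11110 (5 bits)
  9 -> 1111111110 (10 bits)
  5 -> 111110 (6 bits)
  1 -> 10 (2 bits)
  12 -> 1111111111110 (13 bits)
Total length = 5 + 10 + 6 + 2 + 13 = 36 bits.

Unary([4, 9, 5, 1, 12]) = 111101111111110111110101111111111110 (36 bits)


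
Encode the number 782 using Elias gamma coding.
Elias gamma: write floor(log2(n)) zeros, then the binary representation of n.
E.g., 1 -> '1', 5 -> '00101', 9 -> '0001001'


num_bits = floor(log2(782)) + 1 = 10
leading_zeros = num_bits - 1 = 9
binary(782) = 1100001110

Elias gamma(782) = '000000000' + '1100001110' = 0000000001100001110 (19 bits)


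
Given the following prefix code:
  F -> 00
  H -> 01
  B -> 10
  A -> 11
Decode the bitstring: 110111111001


Decoding step by step:
Bits 11 -> A
Bits 01 -> H
Bits 11 -> A
Bits 11 -> A
Bits 10 -> B
Bits 01 -> H


Decoded message: AHAABH


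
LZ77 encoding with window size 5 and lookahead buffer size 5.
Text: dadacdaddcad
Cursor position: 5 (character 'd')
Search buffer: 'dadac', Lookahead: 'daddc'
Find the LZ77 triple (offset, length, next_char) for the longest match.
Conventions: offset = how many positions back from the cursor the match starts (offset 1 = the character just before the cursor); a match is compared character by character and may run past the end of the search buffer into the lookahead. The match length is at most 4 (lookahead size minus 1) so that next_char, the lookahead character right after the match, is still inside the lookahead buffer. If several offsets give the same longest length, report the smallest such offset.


Try each offset into the search buffer:
  offset=1 (pos 4, char 'c'): match length 0
  offset=2 (pos 3, char 'a'): match length 0
  offset=3 (pos 2, char 'd'): match length 2
  offset=4 (pos 1, char 'a'): match length 0
  offset=5 (pos 0, char 'd'): match length 3
Longest match has length 3 at offset 5.
next_char = character at position 5 + 3 = 8 -> 'd'

Best match: offset=5, length=3 (matching 'dad' starting at position 0)
LZ77 triple: (5, 3, 'd')


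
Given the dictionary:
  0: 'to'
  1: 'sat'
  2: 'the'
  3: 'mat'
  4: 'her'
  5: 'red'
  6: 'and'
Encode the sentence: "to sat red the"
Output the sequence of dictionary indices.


Look up each word in the dictionary:
  'to' -> 0
  'sat' -> 1
  'red' -> 5
  'the' -> 2

Encoded: [0, 1, 5, 2]


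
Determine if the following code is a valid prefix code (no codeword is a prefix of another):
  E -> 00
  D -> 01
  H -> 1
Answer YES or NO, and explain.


Checking each pair (does one codeword prefix another?):
  E='00' vs D='01': no prefix
  E='00' vs H='1': no prefix
  D='01' vs E='00': no prefix
  D='01' vs H='1': no prefix
  H='1' vs E='00': no prefix
  H='1' vs D='01': no prefix
No violation found over all pairs.

YES -- this is a valid prefix code. No codeword is a prefix of any other codeword.


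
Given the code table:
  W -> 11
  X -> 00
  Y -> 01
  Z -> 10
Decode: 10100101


Decoding:
10 -> Z
10 -> Z
01 -> Y
01 -> Y


Result: ZZYY


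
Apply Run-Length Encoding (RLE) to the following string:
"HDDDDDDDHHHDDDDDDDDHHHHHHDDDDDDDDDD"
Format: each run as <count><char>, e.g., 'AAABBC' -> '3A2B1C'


Scanning runs left to right:
  i=0: run of 'H' x 1 -> '1H'
  i=1: run of 'D' x 7 -> '7D'
  i=8: run of 'H' x 3 -> '3H'
  i=11: run of 'D' x 8 -> '8D'
  i=19: run of 'H' x 6 -> '6H'
  i=25: run of 'D' x 10 -> '10D'

RLE = 1H7D3H8D6H10D


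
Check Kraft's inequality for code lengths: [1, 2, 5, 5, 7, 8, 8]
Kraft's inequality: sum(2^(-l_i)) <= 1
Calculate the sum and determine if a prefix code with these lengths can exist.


Sum = 2^(-1) + 2^(-2) + 2^(-5) + 2^(-5) + 2^(-7) + 2^(-8) + 2^(-8)
    = 0.5 + 0.25 + 0.03125 + 0.03125 + 0.0078125 + 0.00390625 + 0.00390625
    = 212/256 = 0.828125
Since 0.828125 <= 1, Kraft's inequality IS satisfied.
A prefix code with these lengths CAN exist.

Kraft sum = 0.828125. Satisfied.


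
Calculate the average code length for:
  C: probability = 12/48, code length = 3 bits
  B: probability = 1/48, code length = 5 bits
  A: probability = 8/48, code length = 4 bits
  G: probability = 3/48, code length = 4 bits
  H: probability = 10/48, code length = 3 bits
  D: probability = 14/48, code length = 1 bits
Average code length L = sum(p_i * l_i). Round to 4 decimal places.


Weighted contributions p_i * l_i:
  C: (12/48) * 3 = 36/48
  B: (1/48) * 5 = 5/48
  A: (8/48) * 4 = 32/48
  G: (3/48) * 4 = 12/48
  H: (10/48) * 3 = 30/48
  D: (14/48) * 1 = 14/48
Sum = (36 + 5 + 32 + 12 + 30 + 14)/48 = 129/48

L = 129/48 = 2.6875 bits/symbol


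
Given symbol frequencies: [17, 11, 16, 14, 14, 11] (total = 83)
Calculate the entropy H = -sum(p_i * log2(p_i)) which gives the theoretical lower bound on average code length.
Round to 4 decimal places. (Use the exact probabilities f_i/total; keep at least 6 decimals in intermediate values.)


Per-symbol terms -p_i * log2(p_i) with p_i = f_i/83:
  p = 17/83 = 0.204819: log2(p) = -2.287577, -p*log2(p) = 0.468540
  p = 11/83 = 0.132530: log2(p) = -2.915608, -p*log2(p) = 0.386406
  p = 16/83 = 0.192771: log2(p) = -2.375039, -p*log2(p) = 0.457839
  p = 14/83 = 0.168675: log2(p) = -2.567685, -p*log2(p) = 0.433103
  p = 14/83 = 0.168675: log2(p) = -2.567685, -p*log2(p) = 0.433103
  p = 11/83 = 0.132530: log2(p) = -2.915608, -p*log2(p) = 0.386406
H = 0.468540 + 0.386406 + 0.457839 + 0.433103 + 0.433103 + 0.386406 = 2.565397

H = 2.5654 bits/symbol


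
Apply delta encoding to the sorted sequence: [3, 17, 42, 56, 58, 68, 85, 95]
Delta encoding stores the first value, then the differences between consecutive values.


First value: 3
Deltas:
  17 - 3 = 14
  42 - 17 = 25
  56 - 42 = 14
  58 - 56 = 2
  68 - 58 = 10
  85 - 68 = 17
  95 - 85 = 10


Delta encoded: [3, 14, 25, 14, 2, 10, 17, 10]


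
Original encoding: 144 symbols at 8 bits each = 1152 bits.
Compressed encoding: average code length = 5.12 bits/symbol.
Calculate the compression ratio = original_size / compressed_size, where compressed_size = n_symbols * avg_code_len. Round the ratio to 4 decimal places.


original_size = n_symbols * orig_bits = 144 * 8 = 1152 bits
compressed_size = n_symbols * avg_code_len = 144 * 5.12 = 737.28 bits
ratio = original_size / compressed_size = 1152 / 737.28 = 1.5625

Compression ratio = 1.5625


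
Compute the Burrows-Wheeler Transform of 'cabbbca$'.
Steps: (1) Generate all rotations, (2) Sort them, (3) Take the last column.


Rotations (sorted):
  0: $cabbbca -> last char: a
  1: a$cabbbc -> last char: c
  2: abbbca$c -> last char: c
  3: bbbca$ca -> last char: a
  4: bbca$cab -> last char: b
  5: bca$cabb -> last char: b
  6: ca$cabbb -> last char: b
  7: cabbbca$ -> last char: $


BWT = accabbb$


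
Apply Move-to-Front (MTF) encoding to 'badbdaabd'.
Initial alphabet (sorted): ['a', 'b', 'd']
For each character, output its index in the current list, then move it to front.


MTF encoding:
'b': index 1 in ['a', 'b', 'd'] -> ['b', 'a', 'd']
'a': index 1 in ['b', 'a', 'd'] -> ['a', 'b', 'd']
'd': index 2 in ['a', 'b', 'd'] -> ['d', 'a', 'b']
'b': index 2 in ['d', 'a', 'b'] -> ['b', 'd', 'a']
'd': index 1 in ['b', 'd', 'a'] -> ['d', 'b', 'a']
'a': index 2 in ['d', 'b', 'a'] -> ['a', 'd', 'b']
'a': index 0 in ['a', 'd', 'b'] -> ['a', 'd', 'b']
'b': index 2 in ['a', 'd', 'b'] -> ['b', 'a', 'd']
'd': index 2 in ['b', 'a', 'd'] -> ['d', 'b', 'a']


Output: [1, 1, 2, 2, 1, 2, 0, 2, 2]


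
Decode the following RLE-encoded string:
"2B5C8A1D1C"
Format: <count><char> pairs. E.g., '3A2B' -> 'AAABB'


Expanding each <count><char> pair:
  2B -> 'BB'
  5C -> 'CCCCC'
  8A -> 'AAAAAAAA'
  1D -> 'D'
  1C -> 'C'

Decoded = BBCCCCCAAAAAAAADC


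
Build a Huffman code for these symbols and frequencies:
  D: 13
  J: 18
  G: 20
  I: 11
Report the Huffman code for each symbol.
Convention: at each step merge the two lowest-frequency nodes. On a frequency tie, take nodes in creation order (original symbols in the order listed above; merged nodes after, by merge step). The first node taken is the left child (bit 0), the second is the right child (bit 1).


Huffman tree construction:
Step 1: Merge I(11) + D(13) = 24
Step 2: Merge J(18) + G(20) = 38
Step 3: Merge (I+D)(24) + (J+G)(38) = 62
Read each symbol's code off the tree from the root (left child = 0, right child = 1).

Codes:
  D: 01 (length 2)
  J: 10 (length 2)
  G: 11 (length 2)
  I: 00 (length 2)
Average code length: 124/62 = 2.0000 bits/symbol


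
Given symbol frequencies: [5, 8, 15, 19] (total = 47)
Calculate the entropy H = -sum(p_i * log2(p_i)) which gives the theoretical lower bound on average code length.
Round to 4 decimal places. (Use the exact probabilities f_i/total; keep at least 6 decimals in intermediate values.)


Per-symbol terms -p_i * log2(p_i) with p_i = f_i/47:
  p = 5/47 = 0.106383: log2(p) = -3.232661, -p*log2(p) = 0.343900
  p = 8/47 = 0.170213: log2(p) = -2.554589, -p*log2(p) = 0.434824
  p = 15/47 = 0.319149: log2(p) = -1.647698, -p*log2(p) = 0.525861
  p = 19/47 = 0.404255: log2(p) = -1.306661, -p*log2(p) = 0.528225
H = 0.343900 + 0.434824 + 0.525861 + 0.528225 = 1.832810

H = 1.8328 bits/symbol


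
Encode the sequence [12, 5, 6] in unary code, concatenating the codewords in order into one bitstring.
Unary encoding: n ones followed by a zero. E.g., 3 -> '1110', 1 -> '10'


Encode each number as n ones followed by a terminating 0:
  12 -> 1111111111110 (13 bits)
  5 -> 111110 (6 bits)
  6 -> 1111110 (7 bits)
Total length = 13 + 6 + 7 = 26 bits.

Unary([12, 5, 6]) = 11111111111101111101111110 (26 bits)


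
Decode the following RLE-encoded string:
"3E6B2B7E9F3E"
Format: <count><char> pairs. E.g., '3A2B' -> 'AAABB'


Expanding each <count><char> pair:
  3E -> 'EEE'
  6B -> 'BBBBBB'
  2B -> 'BB'
  7E -> 'EEEEEEE'
  9F -> 'FFFFFFFFF'
  3E -> 'EEE'

Decoded = EEEBBBBBBBBEEEEEEEFFFFFFFFFEEE


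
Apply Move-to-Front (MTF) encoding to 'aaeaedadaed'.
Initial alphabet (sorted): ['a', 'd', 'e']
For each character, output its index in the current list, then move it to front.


MTF encoding:
'a': index 0 in ['a', 'd', 'e'] -> ['a', 'd', 'e']
'a': index 0 in ['a', 'd', 'e'] -> ['a', 'd', 'e']
'e': index 2 in ['a', 'd', 'e'] -> ['e', 'a', 'd']
'a': index 1 in ['e', 'a', 'd'] -> ['a', 'e', 'd']
'e': index 1 in ['a', 'e', 'd'] -> ['e', 'a', 'd']
'd': index 2 in ['e', 'a', 'd'] -> ['d', 'e', 'a']
'a': index 2 in ['d', 'e', 'a'] -> ['a', 'd', 'e']
'd': index 1 in ['a', 'd', 'e'] -> ['d', 'a', 'e']
'a': index 1 in ['d', 'a', 'e'] -> ['a', 'd', 'e']
'e': index 2 in ['a', 'd', 'e'] -> ['e', 'a', 'd']
'd': index 2 in ['e', 'a', 'd'] -> ['d', 'e', 'a']


Output: [0, 0, 2, 1, 1, 2, 2, 1, 1, 2, 2]


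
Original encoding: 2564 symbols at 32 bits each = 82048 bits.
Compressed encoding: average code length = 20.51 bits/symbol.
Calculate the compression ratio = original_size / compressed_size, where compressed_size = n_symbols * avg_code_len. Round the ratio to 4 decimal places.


original_size = n_symbols * orig_bits = 2564 * 32 = 82048 bits
compressed_size = n_symbols * avg_code_len = 2564 * 20.51 = 52587.64 bits
ratio = original_size / compressed_size = 82048 / 52587.64 = 1.5602

Compression ratio = 1.5602


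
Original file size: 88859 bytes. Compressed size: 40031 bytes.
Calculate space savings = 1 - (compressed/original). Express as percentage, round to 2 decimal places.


ratio = compressed/original = 40031/88859 = 0.4505
savings = 1 - ratio = 1 - 0.4505 = 0.5495
as a percentage: 0.5495 * 100 = 54.95%

Space savings = 1 - 40031/88859 = 54.95%


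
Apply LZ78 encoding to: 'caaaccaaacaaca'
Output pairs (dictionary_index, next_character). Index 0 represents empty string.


LZ78 encoding steps:
Dictionary: {0: ''}
Step 1: w='' (idx 0), next='c' -> output (0, 'c'), add 'c' as idx 1
Step 2: w='' (idx 0), next='a' -> output (0, 'a'), add 'a' as idx 2
Step 3: w='a' (idx 2), next='a' -> output (2, 'a'), add 'aa' as idx 3
Step 4: w='c' (idx 1), next='c' -> output (1, 'c'), add 'cc' as idx 4
Step 5: w='aa' (idx 3), next='a' -> output (3, 'a'), add 'aaa' as idx 5
Step 6: w='c' (idx 1), next='a' -> output (1, 'a'), add 'ca' as idx 6
Step 7: w='a' (idx 2), next='c' -> output (2, 'c'), add 'ac' as idx 7
Step 8: w='a' (idx 2), end of input -> output (2, '')


Encoded: [(0, 'c'), (0, 'a'), (2, 'a'), (1, 'c'), (3, 'a'), (1, 'a'), (2, 'c'), (2, '')]


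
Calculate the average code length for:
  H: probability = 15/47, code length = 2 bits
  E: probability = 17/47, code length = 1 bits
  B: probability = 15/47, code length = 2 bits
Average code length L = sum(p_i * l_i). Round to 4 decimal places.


Weighted contributions p_i * l_i:
  H: (15/47) * 2 = 30/47
  E: (17/47) * 1 = 17/47
  B: (15/47) * 2 = 30/47
Sum = (30 + 17 + 30)/47 = 77/47

L = 77/47 = 1.6383 bits/symbol


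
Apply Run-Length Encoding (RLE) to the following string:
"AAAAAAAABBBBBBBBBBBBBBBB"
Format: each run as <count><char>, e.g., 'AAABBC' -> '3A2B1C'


Scanning runs left to right:
  i=0: run of 'A' x 8 -> '8A'
  i=8: run of 'B' x 16 -> '16B'

RLE = 8A16B


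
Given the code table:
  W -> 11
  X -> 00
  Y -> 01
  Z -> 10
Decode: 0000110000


Decoding:
00 -> X
00 -> X
11 -> W
00 -> X
00 -> X


Result: XXWXX


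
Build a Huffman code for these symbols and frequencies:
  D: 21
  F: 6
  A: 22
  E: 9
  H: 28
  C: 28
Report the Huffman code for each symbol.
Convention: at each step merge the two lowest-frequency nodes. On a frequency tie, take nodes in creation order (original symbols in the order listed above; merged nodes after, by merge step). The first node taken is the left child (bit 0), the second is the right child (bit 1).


Huffman tree construction:
Step 1: Merge F(6) + E(9) = 15
Step 2: Merge (F+E)(15) + D(21) = 36
Step 3: Merge A(22) + H(28) = 50
Step 4: Merge C(28) + ((F+E)+D)(36) = 64
Step 5: Merge (A+H)(50) + (C+((F+E)+D))(64) = 114
Read each symbol's code off the tree from the root (left child = 0, right child = 1).

Codes:
  D: 111 (length 3)
  F: 1100 (length 4)
  A: 00 (length 2)
  E: 1101 (length 4)
  H: 01 (length 2)
  C: 10 (length 2)
Average code length: 279/114 = 2.4474 bits/symbol


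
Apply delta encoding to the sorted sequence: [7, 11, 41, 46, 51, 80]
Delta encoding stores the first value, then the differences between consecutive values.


First value: 7
Deltas:
  11 - 7 = 4
  41 - 11 = 30
  46 - 41 = 5
  51 - 46 = 5
  80 - 51 = 29


Delta encoded: [7, 4, 30, 5, 5, 29]


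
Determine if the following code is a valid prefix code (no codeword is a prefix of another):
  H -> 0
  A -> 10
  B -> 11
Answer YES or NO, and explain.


Checking each pair (does one codeword prefix another?):
  H='0' vs A='10': no prefix
  H='0' vs B='11': no prefix
  A='10' vs H='0': no prefix
  A='10' vs B='11': no prefix
  B='11' vs H='0': no prefix
  B='11' vs A='10': no prefix
No violation found over all pairs.

YES -- this is a valid prefix code. No codeword is a prefix of any other codeword.


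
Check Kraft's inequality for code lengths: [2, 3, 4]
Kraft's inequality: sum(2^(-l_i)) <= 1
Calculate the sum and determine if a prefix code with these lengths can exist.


Sum = 2^(-2) + 2^(-3) + 2^(-4)
    = 0.25 + 0.125 + 0.0625
    = 7/16 = 0.4375
Since 0.4375 <= 1, Kraft's inequality IS satisfied.
A prefix code with these lengths CAN exist.

Kraft sum = 0.4375. Satisfied.


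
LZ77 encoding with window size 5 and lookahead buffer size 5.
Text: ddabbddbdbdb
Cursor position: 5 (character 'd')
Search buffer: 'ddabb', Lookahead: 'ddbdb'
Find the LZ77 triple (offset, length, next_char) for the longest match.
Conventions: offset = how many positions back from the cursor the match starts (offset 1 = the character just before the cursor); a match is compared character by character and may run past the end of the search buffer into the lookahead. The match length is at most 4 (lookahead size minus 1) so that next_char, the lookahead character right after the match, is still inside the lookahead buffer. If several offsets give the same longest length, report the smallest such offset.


Try each offset into the search buffer:
  offset=1 (pos 4, char 'b'): match length 0
  offset=2 (pos 3, char 'b'): match length 0
  offset=3 (pos 2, char 'a'): match length 0
  offset=4 (pos 1, char 'd'): match length 1
  offset=5 (pos 0, char 'd'): match length 2
Longest match has length 2 at offset 5.
next_char = character at position 5 + 2 = 7 -> 'b'

Best match: offset=5, length=2 (matching 'dd' starting at position 0)
LZ77 triple: (5, 2, 'b')


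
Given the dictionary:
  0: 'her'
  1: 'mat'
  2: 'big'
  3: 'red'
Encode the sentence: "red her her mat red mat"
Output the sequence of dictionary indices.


Look up each word in the dictionary:
  'red' -> 3
  'her' -> 0
  'her' -> 0
  'mat' -> 1
  'red' -> 3
  'mat' -> 1

Encoded: [3, 0, 0, 1, 3, 1]


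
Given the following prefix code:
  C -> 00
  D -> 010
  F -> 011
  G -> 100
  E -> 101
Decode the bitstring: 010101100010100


Decoding step by step:
Bits 010 -> D
Bits 101 -> E
Bits 100 -> G
Bits 010 -> D
Bits 100 -> G


Decoded message: DEGDG


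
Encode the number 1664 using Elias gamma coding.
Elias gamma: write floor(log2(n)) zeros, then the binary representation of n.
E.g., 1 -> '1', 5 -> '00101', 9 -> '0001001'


num_bits = floor(log2(1664)) + 1 = 11
leading_zeros = num_bits - 1 = 10
binary(1664) = 11010000000

Elias gamma(1664) = '0000000000' + '11010000000' = 000000000011010000000 (21 bits)


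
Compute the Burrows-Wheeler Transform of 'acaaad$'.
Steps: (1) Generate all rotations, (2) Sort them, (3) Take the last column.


Rotations (sorted):
  0: $acaaad -> last char: d
  1: aaad$ac -> last char: c
  2: aad$aca -> last char: a
  3: acaaad$ -> last char: $
  4: ad$acaa -> last char: a
  5: caaad$a -> last char: a
  6: d$acaaa -> last char: a


BWT = dca$aaa


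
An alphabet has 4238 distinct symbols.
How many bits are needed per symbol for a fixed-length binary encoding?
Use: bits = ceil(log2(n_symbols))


log2(4238) = 12.0492
Bracket: 2^12 = 4096 < 4238 <= 2^13 = 8192
So ceil(log2(4238)) = 13

bits = ceil(log2(4238)) = ceil(12.0492) = 13 bits


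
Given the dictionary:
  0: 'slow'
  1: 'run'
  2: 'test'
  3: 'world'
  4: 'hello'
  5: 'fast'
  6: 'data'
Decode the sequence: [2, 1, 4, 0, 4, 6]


Look up each index in the dictionary:
  2 -> 'test'
  1 -> 'run'
  4 -> 'hello'
  0 -> 'slow'
  4 -> 'hello'
  6 -> 'data'

Decoded: "test run hello slow hello data"


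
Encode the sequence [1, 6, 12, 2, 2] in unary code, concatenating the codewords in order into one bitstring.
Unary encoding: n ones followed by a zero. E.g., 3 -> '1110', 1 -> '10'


Encode each number as n ones followed by a terminating 0:
  1 -> 10 (2 bits)
  6 -> 1111110 (7 bits)
  12 -> 1111111111110 (13 bits)
  2 -> 110 (3 bits)
  2 -> 110 (3 bits)
Total length = 2 + 7 + 13 + 3 + 3 = 28 bits.

Unary([1, 6, 12, 2, 2]) = 1011111101111111111110110110 (28 bits)


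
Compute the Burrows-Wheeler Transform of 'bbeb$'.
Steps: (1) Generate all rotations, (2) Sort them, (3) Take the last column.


Rotations (sorted):
  0: $bbeb -> last char: b
  1: b$bbe -> last char: e
  2: bbeb$ -> last char: $
  3: beb$b -> last char: b
  4: eb$bb -> last char: b


BWT = be$bb


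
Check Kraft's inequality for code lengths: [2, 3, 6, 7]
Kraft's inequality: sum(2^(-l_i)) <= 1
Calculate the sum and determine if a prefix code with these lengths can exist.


Sum = 2^(-2) + 2^(-3) + 2^(-6) + 2^(-7)
    = 0.25 + 0.125 + 0.015625 + 0.0078125
    = 51/128 = 0.3984375
Since 0.3984375 <= 1, Kraft's inequality IS satisfied.
A prefix code with these lengths CAN exist.

Kraft sum = 0.3984375. Satisfied.


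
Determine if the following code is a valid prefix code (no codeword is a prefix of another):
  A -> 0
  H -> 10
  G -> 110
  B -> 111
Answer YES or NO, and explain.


Checking each pair (does one codeword prefix another?):
  A='0' vs H='10': no prefix
  A='0' vs G='110': no prefix
  A='0' vs B='111': no prefix
  H='10' vs A='0': no prefix
  H='10' vs G='110': no prefix
  H='10' vs B='111': no prefix
  G='110' vs A='0': no prefix
  G='110' vs H='10': no prefix
  G='110' vs B='111': no prefix
  B='111' vs A='0': no prefix
  B='111' vs H='10': no prefix
  B='111' vs G='110': no prefix
No violation found over all pairs.

YES -- this is a valid prefix code. No codeword is a prefix of any other codeword.


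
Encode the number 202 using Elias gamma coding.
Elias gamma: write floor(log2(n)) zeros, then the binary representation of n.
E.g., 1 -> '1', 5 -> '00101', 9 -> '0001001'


num_bits = floor(log2(202)) + 1 = 8
leading_zeros = num_bits - 1 = 7
binary(202) = 11001010

Elias gamma(202) = '0000000' + '11001010' = 000000011001010 (15 bits)


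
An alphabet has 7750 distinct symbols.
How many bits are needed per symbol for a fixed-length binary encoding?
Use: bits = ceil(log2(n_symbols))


log2(7750) = 12.92
Bracket: 2^12 = 4096 < 7750 <= 2^13 = 8192
So ceil(log2(7750)) = 13

bits = ceil(log2(7750)) = ceil(12.92) = 13 bits


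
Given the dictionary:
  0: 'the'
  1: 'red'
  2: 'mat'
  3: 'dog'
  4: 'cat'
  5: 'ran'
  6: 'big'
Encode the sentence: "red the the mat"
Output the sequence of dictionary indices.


Look up each word in the dictionary:
  'red' -> 1
  'the' -> 0
  'the' -> 0
  'mat' -> 2

Encoded: [1, 0, 0, 2]


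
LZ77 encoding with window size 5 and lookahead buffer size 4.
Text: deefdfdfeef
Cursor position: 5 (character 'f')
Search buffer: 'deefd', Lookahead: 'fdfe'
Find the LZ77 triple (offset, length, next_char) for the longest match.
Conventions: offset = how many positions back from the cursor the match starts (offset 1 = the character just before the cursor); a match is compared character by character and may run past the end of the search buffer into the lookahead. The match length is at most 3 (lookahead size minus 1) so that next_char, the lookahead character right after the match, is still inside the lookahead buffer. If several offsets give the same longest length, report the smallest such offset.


Try each offset into the search buffer:
  offset=1 (pos 4, char 'd'): match length 0
  offset=2 (pos 3, char 'f'): match length 3
  offset=3 (pos 2, char 'e'): match length 0
  offset=4 (pos 1, char 'e'): match length 0
  offset=5 (pos 0, char 'd'): match length 0
Longest match has length 3 at offset 2.
next_char = character at position 5 + 3 = 8 -> 'e'

Best match: offset=2, length=3 (matching 'fdf' starting at position 3)
LZ77 triple: (2, 3, 'e')


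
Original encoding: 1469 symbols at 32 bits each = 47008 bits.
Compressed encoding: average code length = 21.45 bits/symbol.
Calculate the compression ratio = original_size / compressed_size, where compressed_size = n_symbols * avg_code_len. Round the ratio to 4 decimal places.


original_size = n_symbols * orig_bits = 1469 * 32 = 47008 bits
compressed_size = n_symbols * avg_code_len = 1469 * 21.45 = 31510.05 bits
ratio = original_size / compressed_size = 47008 / 31510.05 = 1.4918

Compression ratio = 1.4918


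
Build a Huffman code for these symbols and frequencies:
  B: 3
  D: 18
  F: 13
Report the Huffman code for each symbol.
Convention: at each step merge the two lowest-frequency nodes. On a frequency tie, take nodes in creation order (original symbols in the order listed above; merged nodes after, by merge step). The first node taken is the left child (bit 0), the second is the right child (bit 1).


Huffman tree construction:
Step 1: Merge B(3) + F(13) = 16
Step 2: Merge (B+F)(16) + D(18) = 34
Read each symbol's code off the tree from the root (left child = 0, right child = 1).

Codes:
  B: 00 (length 2)
  D: 1 (length 1)
  F: 01 (length 2)
Average code length: 50/34 = 1.4706 bits/symbol


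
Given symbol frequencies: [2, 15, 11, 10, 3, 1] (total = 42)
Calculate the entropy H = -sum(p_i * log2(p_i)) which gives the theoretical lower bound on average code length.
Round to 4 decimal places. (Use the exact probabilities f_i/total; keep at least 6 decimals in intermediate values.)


Per-symbol terms -p_i * log2(p_i) with p_i = f_i/42:
  p = 2/42 = 0.047619: log2(p) = -4.392317, -p*log2(p) = 0.209158
  p = 15/42 = 0.357143: log2(p) = -1.485427, -p*log2(p) = 0.530510
  p = 11/42 = 0.261905: log2(p) = -1.932886, -p*log2(p) = 0.506232
  p = 10/42 = 0.238095: log2(p) = -2.070389, -p*log2(p) = 0.492950
  p = 3/42 = 0.071429: log2(p) = -3.807355, -p*log2(p) = 0.271954
  p = 1/42 = 0.023810: log2(p) = -5.392317, -p*log2(p) = 0.128389
H = 0.209158 + 0.530510 + 0.506232 + 0.492950 + 0.271954 + 0.128389 = 2.139193

H = 2.1392 bits/symbol


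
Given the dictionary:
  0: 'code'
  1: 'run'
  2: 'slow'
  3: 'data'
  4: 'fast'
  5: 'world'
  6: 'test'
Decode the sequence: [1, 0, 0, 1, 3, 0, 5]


Look up each index in the dictionary:
  1 -> 'run'
  0 -> 'code'
  0 -> 'code'
  1 -> 'run'
  3 -> 'data'
  0 -> 'code'
  5 -> 'world'

Decoded: "run code code run data code world"


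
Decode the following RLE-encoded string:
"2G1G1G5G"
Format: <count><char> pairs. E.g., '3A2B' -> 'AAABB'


Expanding each <count><char> pair:
  2G -> 'GG'
  1G -> 'G'
  1G -> 'G'
  5G -> 'GGGGG'

Decoded = GGGGGGGGG


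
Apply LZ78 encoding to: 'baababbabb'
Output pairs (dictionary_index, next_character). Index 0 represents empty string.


LZ78 encoding steps:
Dictionary: {0: ''}
Step 1: w='' (idx 0), next='b' -> output (0, 'b'), add 'b' as idx 1
Step 2: w='' (idx 0), next='a' -> output (0, 'a'), add 'a' as idx 2
Step 3: w='a' (idx 2), next='b' -> output (2, 'b'), add 'ab' as idx 3
Step 4: w='ab' (idx 3), next='b' -> output (3, 'b'), add 'abb' as idx 4
Step 5: w='abb' (idx 4), end of input -> output (4, '')


Encoded: [(0, 'b'), (0, 'a'), (2, 'b'), (3, 'b'), (4, '')]


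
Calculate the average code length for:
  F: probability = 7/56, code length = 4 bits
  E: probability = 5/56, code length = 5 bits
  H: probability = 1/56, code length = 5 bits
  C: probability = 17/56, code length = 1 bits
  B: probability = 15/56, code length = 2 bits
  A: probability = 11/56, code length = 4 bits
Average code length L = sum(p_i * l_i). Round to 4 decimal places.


Weighted contributions p_i * l_i:
  F: (7/56) * 4 = 28/56
  E: (5/56) * 5 = 25/56
  H: (1/56) * 5 = 5/56
  C: (17/56) * 1 = 17/56
  B: (15/56) * 2 = 30/56
  A: (11/56) * 4 = 44/56
Sum = (28 + 25 + 5 + 17 + 30 + 44)/56 = 149/56

L = 149/56 = 2.6607 bits/symbol


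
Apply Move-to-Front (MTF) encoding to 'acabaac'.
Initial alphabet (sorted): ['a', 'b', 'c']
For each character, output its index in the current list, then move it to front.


MTF encoding:
'a': index 0 in ['a', 'b', 'c'] -> ['a', 'b', 'c']
'c': index 2 in ['a', 'b', 'c'] -> ['c', 'a', 'b']
'a': index 1 in ['c', 'a', 'b'] -> ['a', 'c', 'b']
'b': index 2 in ['a', 'c', 'b'] -> ['b', 'a', 'c']
'a': index 1 in ['b', 'a', 'c'] -> ['a', 'b', 'c']
'a': index 0 in ['a', 'b', 'c'] -> ['a', 'b', 'c']
'c': index 2 in ['a', 'b', 'c'] -> ['c', 'a', 'b']


Output: [0, 2, 1, 2, 1, 0, 2]


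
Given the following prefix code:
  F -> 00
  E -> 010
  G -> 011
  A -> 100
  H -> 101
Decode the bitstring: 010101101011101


Decoding step by step:
Bits 010 -> E
Bits 101 -> H
Bits 101 -> H
Bits 011 -> G
Bits 101 -> H


Decoded message: EHHGH


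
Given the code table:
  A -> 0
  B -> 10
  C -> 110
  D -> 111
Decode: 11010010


Decoding:
110 -> C
10 -> B
0 -> A
10 -> B


Result: CBAB


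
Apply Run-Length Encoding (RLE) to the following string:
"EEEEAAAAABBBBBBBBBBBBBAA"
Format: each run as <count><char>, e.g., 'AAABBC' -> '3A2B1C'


Scanning runs left to right:
  i=0: run of 'E' x 4 -> '4E'
  i=4: run of 'A' x 5 -> '5A'
  i=9: run of 'B' x 13 -> '13B'
  i=22: run of 'A' x 2 -> '2A'

RLE = 4E5A13B2A


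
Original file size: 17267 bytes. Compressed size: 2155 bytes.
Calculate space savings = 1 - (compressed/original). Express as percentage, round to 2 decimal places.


ratio = compressed/original = 2155/17267 = 0.124805
savings = 1 - ratio = 1 - 0.124805 = 0.875195
as a percentage: 0.875195 * 100 = 87.52%

Space savings = 1 - 2155/17267 = 87.52%


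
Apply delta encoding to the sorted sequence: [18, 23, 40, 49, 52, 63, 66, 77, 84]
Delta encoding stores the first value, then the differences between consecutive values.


First value: 18
Deltas:
  23 - 18 = 5
  40 - 23 = 17
  49 - 40 = 9
  52 - 49 = 3
  63 - 52 = 11
  66 - 63 = 3
  77 - 66 = 11
  84 - 77 = 7


Delta encoded: [18, 5, 17, 9, 3, 11, 3, 11, 7]


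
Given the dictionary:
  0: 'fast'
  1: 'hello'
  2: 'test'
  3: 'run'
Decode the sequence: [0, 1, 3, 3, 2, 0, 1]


Look up each index in the dictionary:
  0 -> 'fast'
  1 -> 'hello'
  3 -> 'run'
  3 -> 'run'
  2 -> 'test'
  0 -> 'fast'
  1 -> 'hello'

Decoded: "fast hello run run test fast hello"


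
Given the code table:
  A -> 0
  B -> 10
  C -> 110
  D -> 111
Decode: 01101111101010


Decoding:
0 -> A
110 -> C
111 -> D
110 -> C
10 -> B
10 -> B


Result: ACDCBB


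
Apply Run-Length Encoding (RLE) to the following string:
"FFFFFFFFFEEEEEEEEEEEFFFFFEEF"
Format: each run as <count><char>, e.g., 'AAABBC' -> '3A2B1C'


Scanning runs left to right:
  i=0: run of 'F' x 9 -> '9F'
  i=9: run of 'E' x 11 -> '11E'
  i=20: run of 'F' x 5 -> '5F'
  i=25: run of 'E' x 2 -> '2E'
  i=27: run of 'F' x 1 -> '1F'

RLE = 9F11E5F2E1F


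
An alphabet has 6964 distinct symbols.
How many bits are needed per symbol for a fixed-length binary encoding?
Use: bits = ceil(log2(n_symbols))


log2(6964) = 12.7657
Bracket: 2^12 = 4096 < 6964 <= 2^13 = 8192
So ceil(log2(6964)) = 13

bits = ceil(log2(6964)) = ceil(12.7657) = 13 bits


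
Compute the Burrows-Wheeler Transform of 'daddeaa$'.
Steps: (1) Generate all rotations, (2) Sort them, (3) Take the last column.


Rotations (sorted):
  0: $daddeaa -> last char: a
  1: a$daddea -> last char: a
  2: aa$dadde -> last char: e
  3: addeaa$d -> last char: d
  4: daddeaa$ -> last char: $
  5: ddeaa$da -> last char: a
  6: deaa$dad -> last char: d
  7: eaa$dadd -> last char: d


BWT = aaed$add


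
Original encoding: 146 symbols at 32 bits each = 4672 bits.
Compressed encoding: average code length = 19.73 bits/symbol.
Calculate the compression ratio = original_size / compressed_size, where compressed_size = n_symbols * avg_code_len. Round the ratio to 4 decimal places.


original_size = n_symbols * orig_bits = 146 * 32 = 4672 bits
compressed_size = n_symbols * avg_code_len = 146 * 19.73 = 2880.58 bits
ratio = original_size / compressed_size = 4672 / 2880.58 = 1.6219

Compression ratio = 1.6219


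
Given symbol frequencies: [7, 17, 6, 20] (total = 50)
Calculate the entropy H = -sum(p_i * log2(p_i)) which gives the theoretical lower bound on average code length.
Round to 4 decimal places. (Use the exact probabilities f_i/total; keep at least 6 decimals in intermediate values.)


Per-symbol terms -p_i * log2(p_i) with p_i = f_i/50:
  p = 7/50 = 0.140000: log2(p) = -2.836501, -p*log2(p) = 0.397110
  p = 17/50 = 0.340000: log2(p) = -1.556393, -p*log2(p) = 0.529174
  p = 6/50 = 0.120000: log2(p) = -3.058894, -p*log2(p) = 0.367067
  p = 20/50 = 0.400000: log2(p) = -1.321928, -p*log2(p) = 0.528771
H = 0.397110 + 0.529174 + 0.367067 + 0.528771 = 1.822122

H = 1.8221 bits/symbol


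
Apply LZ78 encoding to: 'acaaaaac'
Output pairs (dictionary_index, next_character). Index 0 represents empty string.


LZ78 encoding steps:
Dictionary: {0: ''}
Step 1: w='' (idx 0), next='a' -> output (0, 'a'), add 'a' as idx 1
Step 2: w='' (idx 0), next='c' -> output (0, 'c'), add 'c' as idx 2
Step 3: w='a' (idx 1), next='a' -> output (1, 'a'), add 'aa' as idx 3
Step 4: w='aa' (idx 3), next='a' -> output (3, 'a'), add 'aaa' as idx 4
Step 5: w='c' (idx 2), end of input -> output (2, '')


Encoded: [(0, 'a'), (0, 'c'), (1, 'a'), (3, 'a'), (2, '')]


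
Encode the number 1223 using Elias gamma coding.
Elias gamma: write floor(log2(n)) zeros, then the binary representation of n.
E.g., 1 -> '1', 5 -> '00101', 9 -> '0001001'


num_bits = floor(log2(1223)) + 1 = 11
leading_zeros = num_bits - 1 = 10
binary(1223) = 10011000111

Elias gamma(1223) = '0000000000' + '10011000111' = 000000000010011000111 (21 bits)


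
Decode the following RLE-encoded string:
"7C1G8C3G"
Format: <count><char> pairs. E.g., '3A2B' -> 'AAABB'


Expanding each <count><char> pair:
  7C -> 'CCCCCCC'
  1G -> 'G'
  8C -> 'CCCCCCCC'
  3G -> 'GGG'

Decoded = CCCCCCCGCCCCCCCCGGG


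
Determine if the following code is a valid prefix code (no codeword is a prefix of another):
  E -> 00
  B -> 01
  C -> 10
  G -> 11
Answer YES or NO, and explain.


Checking each pair (does one codeword prefix another?):
  E='00' vs B='01': no prefix
  E='00' vs C='10': no prefix
  E='00' vs G='11': no prefix
  B='01' vs E='00': no prefix
  B='01' vs C='10': no prefix
  B='01' vs G='11': no prefix
  C='10' vs E='00': no prefix
  C='10' vs B='01': no prefix
  C='10' vs G='11': no prefix
  G='11' vs E='00': no prefix
  G='11' vs B='01': no prefix
  G='11' vs C='10': no prefix
No violation found over all pairs.

YES -- this is a valid prefix code. No codeword is a prefix of any other codeword.


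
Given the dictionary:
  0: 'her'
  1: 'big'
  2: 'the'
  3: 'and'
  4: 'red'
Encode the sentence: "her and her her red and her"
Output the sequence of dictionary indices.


Look up each word in the dictionary:
  'her' -> 0
  'and' -> 3
  'her' -> 0
  'her' -> 0
  'red' -> 4
  'and' -> 3
  'her' -> 0

Encoded: [0, 3, 0, 0, 4, 3, 0]


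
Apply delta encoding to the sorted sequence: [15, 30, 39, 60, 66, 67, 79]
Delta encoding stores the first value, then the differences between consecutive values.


First value: 15
Deltas:
  30 - 15 = 15
  39 - 30 = 9
  60 - 39 = 21
  66 - 60 = 6
  67 - 66 = 1
  79 - 67 = 12


Delta encoded: [15, 15, 9, 21, 6, 1, 12]


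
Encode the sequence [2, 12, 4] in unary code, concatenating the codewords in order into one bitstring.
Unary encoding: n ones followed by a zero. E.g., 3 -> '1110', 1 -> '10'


Encode each number as n ones followed by a terminating 0:
  2 -> 110 (3 bits)
  12 -> 1111111111110 (13 bits)
  4 -> 11110 (5 bits)
Total length = 3 + 13 + 5 = 21 bits.

Unary([2, 12, 4]) = 110111111111111011110 (21 bits)


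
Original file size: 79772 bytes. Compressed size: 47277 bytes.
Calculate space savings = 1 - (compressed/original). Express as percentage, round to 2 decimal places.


ratio = compressed/original = 47277/79772 = 0.592652
savings = 1 - ratio = 1 - 0.592652 = 0.407348
as a percentage: 0.407348 * 100 = 40.73%

Space savings = 1 - 47277/79772 = 40.73%


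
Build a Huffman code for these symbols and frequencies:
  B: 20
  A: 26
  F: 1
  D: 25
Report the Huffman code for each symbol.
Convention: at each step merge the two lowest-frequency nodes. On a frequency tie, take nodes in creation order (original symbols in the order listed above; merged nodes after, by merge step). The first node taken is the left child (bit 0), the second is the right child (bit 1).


Huffman tree construction:
Step 1: Merge F(1) + B(20) = 21
Step 2: Merge (F+B)(21) + D(25) = 46
Step 3: Merge A(26) + ((F+B)+D)(46) = 72
Read each symbol's code off the tree from the root (left child = 0, right child = 1).

Codes:
  B: 101 (length 3)
  A: 0 (length 1)
  F: 100 (length 3)
  D: 11 (length 2)
Average code length: 139/72 = 1.9306 bits/symbol


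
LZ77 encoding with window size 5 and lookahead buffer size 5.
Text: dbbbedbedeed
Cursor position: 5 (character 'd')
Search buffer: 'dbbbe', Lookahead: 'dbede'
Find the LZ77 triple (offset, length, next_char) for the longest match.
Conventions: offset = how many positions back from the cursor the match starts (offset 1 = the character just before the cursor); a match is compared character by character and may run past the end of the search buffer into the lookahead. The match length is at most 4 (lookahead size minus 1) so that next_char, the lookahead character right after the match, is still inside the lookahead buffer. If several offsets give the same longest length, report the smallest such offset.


Try each offset into the search buffer:
  offset=1 (pos 4, char 'e'): match length 0
  offset=2 (pos 3, char 'b'): match length 0
  offset=3 (pos 2, char 'b'): match length 0
  offset=4 (pos 1, char 'b'): match length 0
  offset=5 (pos 0, char 'd'): match length 2
Longest match has length 2 at offset 5.
next_char = character at position 5 + 2 = 7 -> 'e'

Best match: offset=5, length=2 (matching 'db' starting at position 0)
LZ77 triple: (5, 2, 'e')


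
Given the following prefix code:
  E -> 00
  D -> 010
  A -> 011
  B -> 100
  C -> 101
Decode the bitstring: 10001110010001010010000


Decoding step by step:
Bits 100 -> B
Bits 011 -> A
Bits 100 -> B
Bits 100 -> B
Bits 010 -> D
Bits 100 -> B
Bits 100 -> B
Bits 00 -> E


Decoded message: BABBDBBE


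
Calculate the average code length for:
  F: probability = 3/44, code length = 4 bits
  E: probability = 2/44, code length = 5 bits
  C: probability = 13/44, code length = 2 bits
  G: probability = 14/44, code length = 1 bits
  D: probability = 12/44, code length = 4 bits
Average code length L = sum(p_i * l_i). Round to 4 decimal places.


Weighted contributions p_i * l_i:
  F: (3/44) * 4 = 12/44
  E: (2/44) * 5 = 10/44
  C: (13/44) * 2 = 26/44
  G: (14/44) * 1 = 14/44
  D: (12/44) * 4 = 48/44
Sum = (12 + 10 + 26 + 14 + 48)/44 = 110/44

L = 110/44 = 2.5000 bits/symbol


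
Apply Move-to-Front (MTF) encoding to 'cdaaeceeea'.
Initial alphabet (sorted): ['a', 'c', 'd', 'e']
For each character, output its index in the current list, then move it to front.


MTF encoding:
'c': index 1 in ['a', 'c', 'd', 'e'] -> ['c', 'a', 'd', 'e']
'd': index 2 in ['c', 'a', 'd', 'e'] -> ['d', 'c', 'a', 'e']
'a': index 2 in ['d', 'c', 'a', 'e'] -> ['a', 'd', 'c', 'e']
'a': index 0 in ['a', 'd', 'c', 'e'] -> ['a', 'd', 'c', 'e']
'e': index 3 in ['a', 'd', 'c', 'e'] -> ['e', 'a', 'd', 'c']
'c': index 3 in ['e', 'a', 'd', 'c'] -> ['c', 'e', 'a', 'd']
'e': index 1 in ['c', 'e', 'a', 'd'] -> ['e', 'c', 'a', 'd']
'e': index 0 in ['e', 'c', 'a', 'd'] -> ['e', 'c', 'a', 'd']
'e': index 0 in ['e', 'c', 'a', 'd'] -> ['e', 'c', 'a', 'd']
'a': index 2 in ['e', 'c', 'a', 'd'] -> ['a', 'e', 'c', 'd']


Output: [1, 2, 2, 0, 3, 3, 1, 0, 0, 2]


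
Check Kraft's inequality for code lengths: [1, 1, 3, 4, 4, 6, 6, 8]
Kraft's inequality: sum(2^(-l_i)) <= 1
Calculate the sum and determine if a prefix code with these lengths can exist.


Sum = 2^(-1) + 2^(-1) + 2^(-3) + 2^(-4) + 2^(-4) + 2^(-6) + 2^(-6) + 2^(-8)
    = 0.5 + 0.5 + 0.125 + 0.0625 + 0.0625 + 0.015625 + 0.015625 + 0.00390625
    = 329/256 = 1.28515625
Since 1.28515625 > 1, Kraft's inequality is NOT satisfied.
A prefix code with these lengths CANNOT exist.

Kraft sum = 1.28515625. Not satisfied.
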